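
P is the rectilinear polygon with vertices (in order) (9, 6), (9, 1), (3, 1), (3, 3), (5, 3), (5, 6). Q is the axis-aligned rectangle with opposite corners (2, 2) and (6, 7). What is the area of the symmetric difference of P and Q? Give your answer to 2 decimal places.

|P| = 24, |Q| = 20, |P∩Q| = 6.
|P △ Q| = |P| + |Q| − 2·|P∩Q| = 24 + 20 − 12 = 32.00.

32.00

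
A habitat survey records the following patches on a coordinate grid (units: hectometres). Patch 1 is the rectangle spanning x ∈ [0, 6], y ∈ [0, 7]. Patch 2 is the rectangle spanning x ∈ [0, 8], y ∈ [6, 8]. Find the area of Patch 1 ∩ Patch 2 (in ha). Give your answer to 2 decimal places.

6.00

|Patch 1∩Patch 2|: x∈[0,6], y∈[6,7] → 6·1 = 6.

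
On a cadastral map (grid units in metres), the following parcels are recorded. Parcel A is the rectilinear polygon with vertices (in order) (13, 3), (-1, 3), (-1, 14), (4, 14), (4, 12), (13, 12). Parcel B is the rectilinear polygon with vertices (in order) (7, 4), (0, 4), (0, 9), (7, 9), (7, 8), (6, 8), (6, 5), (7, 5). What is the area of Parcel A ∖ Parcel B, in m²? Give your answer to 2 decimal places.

|Parcel A| = 136, |Parcel A∩Parcel B| = 32.
|Parcel A ∖ Parcel B| = |Parcel A| − |Parcel A∩Parcel B| = 136 − 32 = 104.00.

104.00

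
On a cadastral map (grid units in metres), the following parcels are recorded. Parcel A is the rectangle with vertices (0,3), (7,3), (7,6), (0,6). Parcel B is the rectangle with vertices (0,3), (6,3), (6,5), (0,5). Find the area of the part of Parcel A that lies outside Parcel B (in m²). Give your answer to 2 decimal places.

9.00

|Parcel A∩Parcel B|: x∈[0,6], y∈[3,5] → 6·2 = 12.
|Parcel A| = 21.
|Parcel A ∖ Parcel B| = |Parcel A| − |Parcel A∩Parcel B| = 21 − 12 = 9.00.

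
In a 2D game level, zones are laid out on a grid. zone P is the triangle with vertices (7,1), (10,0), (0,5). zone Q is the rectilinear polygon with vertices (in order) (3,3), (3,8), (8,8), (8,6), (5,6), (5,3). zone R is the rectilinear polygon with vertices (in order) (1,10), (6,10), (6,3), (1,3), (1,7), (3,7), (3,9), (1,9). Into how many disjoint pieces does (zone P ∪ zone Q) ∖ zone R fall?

3

(zone P ∪ zone Q) ∖ zone R splits into 3 disjoint pieces (area 2, area 0.0357, area 4).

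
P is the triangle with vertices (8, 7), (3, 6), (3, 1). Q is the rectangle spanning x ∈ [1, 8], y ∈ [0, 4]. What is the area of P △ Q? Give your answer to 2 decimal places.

|P| = 12.5, |Q| = 28, |P∩Q| = 3.75.
|P △ Q| = |P| + |Q| − 2·|P∩Q| = 12.5 + 28 − 7.5 = 33.00.

33.00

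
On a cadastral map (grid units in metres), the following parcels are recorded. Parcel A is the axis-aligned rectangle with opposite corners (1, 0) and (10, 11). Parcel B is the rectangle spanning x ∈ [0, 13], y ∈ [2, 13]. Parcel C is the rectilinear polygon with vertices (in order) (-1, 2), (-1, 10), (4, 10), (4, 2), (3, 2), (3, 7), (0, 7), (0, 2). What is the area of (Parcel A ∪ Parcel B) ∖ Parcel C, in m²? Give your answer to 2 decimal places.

144.00

|Parcel A ∪ Parcel B| = 161.
|(Parcel A ∪ Parcel B) ∩ Parcel C| = 17.
|(Parcel A ∪ Parcel B) ∖ Parcel C| = 161 − 17 = 144.00.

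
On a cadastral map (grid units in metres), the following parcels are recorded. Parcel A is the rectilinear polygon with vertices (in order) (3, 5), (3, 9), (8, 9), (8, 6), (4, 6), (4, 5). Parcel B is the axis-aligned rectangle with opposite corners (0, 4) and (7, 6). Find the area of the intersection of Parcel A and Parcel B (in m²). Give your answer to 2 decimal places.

1.00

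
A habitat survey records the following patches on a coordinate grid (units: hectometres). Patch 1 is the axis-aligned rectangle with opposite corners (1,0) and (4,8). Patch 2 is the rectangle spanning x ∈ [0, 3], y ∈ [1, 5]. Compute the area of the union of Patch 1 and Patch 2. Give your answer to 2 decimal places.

28.00

By inclusion–exclusion:
Individual areas: |Patch 1| = 24, |Patch 2| = 12.
|Patch 1∩Patch 2|: x∈[1,3], y∈[1,5] → 2·4 = 8.
|Patch 1 ∪ Patch 2| = 36 − 8 = 28.00.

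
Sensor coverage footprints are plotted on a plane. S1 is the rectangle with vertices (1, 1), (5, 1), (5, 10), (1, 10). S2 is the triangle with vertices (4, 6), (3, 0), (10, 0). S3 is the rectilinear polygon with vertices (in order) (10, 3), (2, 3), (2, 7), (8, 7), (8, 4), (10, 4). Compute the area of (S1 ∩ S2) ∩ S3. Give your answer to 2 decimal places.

The region (S1 ∩ S2) ∩ S3 is the polygon with vertices (4,6), (5,5), (5,3), (3.5,3).
By the shoelace formula its area is 3.25.

3.25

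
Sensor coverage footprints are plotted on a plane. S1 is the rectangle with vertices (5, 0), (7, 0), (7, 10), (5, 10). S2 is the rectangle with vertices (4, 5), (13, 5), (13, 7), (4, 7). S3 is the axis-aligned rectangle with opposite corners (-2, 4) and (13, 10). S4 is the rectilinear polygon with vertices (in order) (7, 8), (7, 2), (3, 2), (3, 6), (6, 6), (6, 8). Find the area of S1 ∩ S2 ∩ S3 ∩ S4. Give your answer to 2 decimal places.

The intersection is the polygon with vertices (5,6), (6,6), (6,7), (7,7), (7,5), (5,5).
By the shoelace formula its area is 3.00.

3.00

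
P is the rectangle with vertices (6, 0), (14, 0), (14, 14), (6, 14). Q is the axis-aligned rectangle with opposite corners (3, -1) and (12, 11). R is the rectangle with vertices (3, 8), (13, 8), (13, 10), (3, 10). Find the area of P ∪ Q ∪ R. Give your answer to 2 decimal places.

154.00

By inclusion–exclusion:
Individual areas: |P| = 112, |Q| = 108, |R| = 20.
|P∩Q|: x∈[6,12], y∈[0,11] → 6·11 = 66.
|P∩R|: x∈[6,13], y∈[8,10] → 7·2 = 14.
|Q∩R|: x∈[3,12], y∈[8,10] → 9·2 = 18.
|P∩Q∩R| = 12.
|P ∪ Q ∪ R| = 240 − 98 + 12 = 154.00.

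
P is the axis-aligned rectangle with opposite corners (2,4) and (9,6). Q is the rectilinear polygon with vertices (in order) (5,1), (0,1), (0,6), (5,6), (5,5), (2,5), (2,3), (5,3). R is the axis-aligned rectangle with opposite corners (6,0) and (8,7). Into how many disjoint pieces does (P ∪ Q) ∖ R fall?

2

(P ∪ Q) ∖ R splits into 2 disjoint pieces (area 2, area 24).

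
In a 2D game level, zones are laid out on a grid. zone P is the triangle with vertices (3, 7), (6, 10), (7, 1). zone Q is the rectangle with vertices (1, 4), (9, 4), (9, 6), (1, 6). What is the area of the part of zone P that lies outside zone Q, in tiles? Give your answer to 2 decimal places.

|zone P| = 15, |zone P∩zone Q| = 4.4444.
|zone P ∖ zone Q| = |zone P| − |zone P∩zone Q| = 15 − 4.4444 = 10.56.

10.56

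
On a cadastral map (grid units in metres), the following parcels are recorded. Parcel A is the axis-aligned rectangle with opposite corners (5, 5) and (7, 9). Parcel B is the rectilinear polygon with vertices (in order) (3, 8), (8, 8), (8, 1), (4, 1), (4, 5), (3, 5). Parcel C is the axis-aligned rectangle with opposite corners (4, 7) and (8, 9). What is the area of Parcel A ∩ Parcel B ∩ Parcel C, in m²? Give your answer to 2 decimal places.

The intersection is the polygon with vertices (5,8), (7,8), (7,7), (5,7).
By the shoelace formula its area is 2.00.

2.00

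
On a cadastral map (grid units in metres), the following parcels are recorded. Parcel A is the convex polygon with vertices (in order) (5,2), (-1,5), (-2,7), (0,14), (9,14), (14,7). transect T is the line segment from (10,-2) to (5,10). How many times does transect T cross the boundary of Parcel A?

The segment meets the boundary at (7.707,3.504).

1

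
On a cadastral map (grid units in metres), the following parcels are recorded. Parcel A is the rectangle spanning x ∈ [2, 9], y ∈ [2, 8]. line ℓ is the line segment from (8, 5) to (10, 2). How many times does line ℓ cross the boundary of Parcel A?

1

The segment meets the boundary at (9,3.5).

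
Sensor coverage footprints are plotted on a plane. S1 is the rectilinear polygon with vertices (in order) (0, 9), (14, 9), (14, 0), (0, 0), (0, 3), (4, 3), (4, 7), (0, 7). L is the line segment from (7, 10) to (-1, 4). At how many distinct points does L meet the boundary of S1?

The segment meets the boundary at (3,7), (5.667,9).

2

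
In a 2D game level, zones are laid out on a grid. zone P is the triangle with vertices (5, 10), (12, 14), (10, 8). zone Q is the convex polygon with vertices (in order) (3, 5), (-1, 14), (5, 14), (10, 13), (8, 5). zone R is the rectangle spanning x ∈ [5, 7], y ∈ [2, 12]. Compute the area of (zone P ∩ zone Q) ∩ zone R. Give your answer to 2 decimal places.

1.94

The region (zone P ∩ zone Q) ∩ zone R is the polygon with vertices (5,10), (7,11.143), (7,9.2).
By the shoelace formula its area is 1.94.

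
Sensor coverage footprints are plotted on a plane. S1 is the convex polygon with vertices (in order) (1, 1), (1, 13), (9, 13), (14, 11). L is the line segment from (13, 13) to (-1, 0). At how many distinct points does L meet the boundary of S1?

The segment meets the boundary at (1,1.857), (11.796,11.882).

2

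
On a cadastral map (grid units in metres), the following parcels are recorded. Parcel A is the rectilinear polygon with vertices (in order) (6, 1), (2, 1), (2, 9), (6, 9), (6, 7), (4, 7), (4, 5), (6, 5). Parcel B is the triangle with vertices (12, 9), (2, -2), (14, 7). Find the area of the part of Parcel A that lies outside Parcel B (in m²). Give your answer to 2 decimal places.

|Parcel A| = 28, |Parcel A∩Parcel B| = 0.8909.
|Parcel A ∖ Parcel B| = |Parcel A| − |Parcel A∩Parcel B| = 28 − 0.8909 = 27.11.

27.11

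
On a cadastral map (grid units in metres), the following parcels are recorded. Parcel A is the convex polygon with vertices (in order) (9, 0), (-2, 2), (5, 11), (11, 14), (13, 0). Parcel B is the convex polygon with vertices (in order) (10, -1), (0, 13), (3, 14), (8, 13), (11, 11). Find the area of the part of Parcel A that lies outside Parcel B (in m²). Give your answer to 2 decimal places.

|Parcel A| = 123.5, |Parcel A∩Parcel B| = 57.8983.
|Parcel A ∖ Parcel B| = |Parcel A| − |Parcel A∩Parcel B| = 123.5 − 57.8983 = 65.60.

65.60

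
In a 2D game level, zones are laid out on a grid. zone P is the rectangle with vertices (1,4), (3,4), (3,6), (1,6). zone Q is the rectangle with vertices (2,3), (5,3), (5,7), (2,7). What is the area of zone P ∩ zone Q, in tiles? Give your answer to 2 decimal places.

|zone P∩zone Q|: x∈[2,3], y∈[4,6] → 1·2 = 2.

2.00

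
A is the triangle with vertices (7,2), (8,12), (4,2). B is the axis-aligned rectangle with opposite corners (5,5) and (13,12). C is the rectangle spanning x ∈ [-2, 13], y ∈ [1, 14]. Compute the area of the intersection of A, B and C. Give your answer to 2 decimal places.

7.35

The intersection is the polygon with vertices (5.2,5), (8,12), (7.3,5).
By the shoelace formula its area is 7.35.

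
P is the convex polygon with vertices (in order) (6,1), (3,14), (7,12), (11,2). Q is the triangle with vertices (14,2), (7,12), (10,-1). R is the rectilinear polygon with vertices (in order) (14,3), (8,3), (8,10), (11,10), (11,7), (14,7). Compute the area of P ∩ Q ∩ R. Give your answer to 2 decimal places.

5.94

The intersection is the polygon with vertices (8,7.667), (8,9.5), (10.6,3), (9.077,3).
By the shoelace formula its area is 5.94.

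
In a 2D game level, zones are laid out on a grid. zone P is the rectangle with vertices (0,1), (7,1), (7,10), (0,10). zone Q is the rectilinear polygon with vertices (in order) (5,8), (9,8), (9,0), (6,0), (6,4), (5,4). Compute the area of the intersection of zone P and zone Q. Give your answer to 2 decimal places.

11.00

The intersection is the polygon with vertices (7,1), (6,1), (6,4), (5,4), (5,8), (7,8).
By the shoelace formula its area is 11.00.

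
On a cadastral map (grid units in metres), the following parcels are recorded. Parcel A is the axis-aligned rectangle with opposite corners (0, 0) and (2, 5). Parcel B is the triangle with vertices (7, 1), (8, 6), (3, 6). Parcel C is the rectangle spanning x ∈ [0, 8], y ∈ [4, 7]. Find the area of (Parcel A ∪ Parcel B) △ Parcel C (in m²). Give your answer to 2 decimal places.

26.50

|Parcel A ∪ Parcel B| = 22.5.
|(Parcel A ∪ Parcel B) ∩ Parcel C| = 10.
|(Parcel A ∪ Parcel B) △ Parcel C| = 22.5 + 24 − 20 = 26.50.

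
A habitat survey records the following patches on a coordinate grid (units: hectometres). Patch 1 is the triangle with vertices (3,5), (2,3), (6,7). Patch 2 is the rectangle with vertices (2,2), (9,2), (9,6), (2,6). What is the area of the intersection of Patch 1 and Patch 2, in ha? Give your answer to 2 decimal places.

1.75

The intersection is the polygon with vertices (3,5), (4.5,6), (5,6), (2,3).
By the shoelace formula its area is 1.75.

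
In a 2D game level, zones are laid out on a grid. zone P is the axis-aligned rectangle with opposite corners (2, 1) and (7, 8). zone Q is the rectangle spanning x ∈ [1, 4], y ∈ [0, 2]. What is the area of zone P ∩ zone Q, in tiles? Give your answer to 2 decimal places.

|zone P∩zone Q|: x∈[2,4], y∈[1,2] → 2·1 = 2.

2.00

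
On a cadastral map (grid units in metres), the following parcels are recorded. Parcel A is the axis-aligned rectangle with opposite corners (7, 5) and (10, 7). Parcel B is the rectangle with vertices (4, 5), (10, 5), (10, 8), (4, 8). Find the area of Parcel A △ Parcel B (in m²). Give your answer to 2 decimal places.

|Parcel A∩Parcel B|: x∈[7,10], y∈[5,7] → 3·2 = 6.
|Parcel A △ Parcel B| = |Parcel A| + |Parcel B| − 2·|Parcel A∩Parcel B| = 6 + 18 − 12 = 12.00.

12.00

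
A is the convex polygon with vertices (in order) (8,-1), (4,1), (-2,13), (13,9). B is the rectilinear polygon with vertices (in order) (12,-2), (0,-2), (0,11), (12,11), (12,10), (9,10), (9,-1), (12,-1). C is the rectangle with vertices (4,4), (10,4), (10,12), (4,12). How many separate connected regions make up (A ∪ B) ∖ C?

2

(A ∪ B) ∖ C splits into 2 disjoint pieces (area 104.4, area 2).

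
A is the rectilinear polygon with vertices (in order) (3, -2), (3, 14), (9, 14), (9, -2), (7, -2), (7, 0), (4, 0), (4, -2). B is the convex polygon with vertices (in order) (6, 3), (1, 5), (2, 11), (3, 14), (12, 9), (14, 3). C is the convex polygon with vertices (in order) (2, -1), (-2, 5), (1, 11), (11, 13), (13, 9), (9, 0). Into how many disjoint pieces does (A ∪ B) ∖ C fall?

4

(A ∪ B) ∖ C splits into 4 disjoint pieces (area 13.2071, area 8.6429, area 3.7143, area 1.2143).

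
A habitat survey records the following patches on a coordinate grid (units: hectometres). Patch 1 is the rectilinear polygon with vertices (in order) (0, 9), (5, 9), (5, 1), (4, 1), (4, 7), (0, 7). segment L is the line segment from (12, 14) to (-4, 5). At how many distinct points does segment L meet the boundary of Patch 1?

2

The segment meets the boundary at (0,7.25), (3.111,9).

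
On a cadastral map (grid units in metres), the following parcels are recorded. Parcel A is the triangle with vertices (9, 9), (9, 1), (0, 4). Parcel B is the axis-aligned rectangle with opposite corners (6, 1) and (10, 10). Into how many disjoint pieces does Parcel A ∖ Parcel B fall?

1

Parcel A ∖ Parcel B is a single connected region.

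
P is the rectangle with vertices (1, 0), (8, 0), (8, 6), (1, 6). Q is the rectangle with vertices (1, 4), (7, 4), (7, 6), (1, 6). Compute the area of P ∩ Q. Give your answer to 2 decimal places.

12.00

|P∩Q|: x∈[1,7], y∈[4,6] → 6·2 = 12.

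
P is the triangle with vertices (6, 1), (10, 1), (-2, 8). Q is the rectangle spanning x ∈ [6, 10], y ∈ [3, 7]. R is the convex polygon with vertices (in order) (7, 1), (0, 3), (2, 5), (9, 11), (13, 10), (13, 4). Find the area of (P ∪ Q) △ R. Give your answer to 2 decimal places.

|P ∪ Q| = 29.9048.
|(P ∪ Q) ∩ R| = 26.0602.
|(P ∪ Q) △ R| = 29.9048 + 77 − 52.1203 = 54.78.

54.78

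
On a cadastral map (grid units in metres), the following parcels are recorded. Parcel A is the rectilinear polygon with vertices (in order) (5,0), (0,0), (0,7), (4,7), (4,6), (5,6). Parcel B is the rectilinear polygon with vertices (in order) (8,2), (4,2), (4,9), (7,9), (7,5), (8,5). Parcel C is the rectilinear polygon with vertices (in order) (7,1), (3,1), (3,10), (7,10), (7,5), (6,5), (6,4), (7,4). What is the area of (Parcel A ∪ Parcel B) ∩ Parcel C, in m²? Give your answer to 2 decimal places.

27.00

|Parcel A ∪ Parcel B| = 54.
|(Parcel A ∪ Parcel B) ∩ Parcel C| = 27.00.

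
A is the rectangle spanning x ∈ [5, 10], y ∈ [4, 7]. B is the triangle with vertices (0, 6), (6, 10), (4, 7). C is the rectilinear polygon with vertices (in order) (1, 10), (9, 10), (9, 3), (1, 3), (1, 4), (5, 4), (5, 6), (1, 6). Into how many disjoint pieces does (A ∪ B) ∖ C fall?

(A ∪ B) ∖ C splits into 2 disjoint pieces (area 3, area 0.2083).

2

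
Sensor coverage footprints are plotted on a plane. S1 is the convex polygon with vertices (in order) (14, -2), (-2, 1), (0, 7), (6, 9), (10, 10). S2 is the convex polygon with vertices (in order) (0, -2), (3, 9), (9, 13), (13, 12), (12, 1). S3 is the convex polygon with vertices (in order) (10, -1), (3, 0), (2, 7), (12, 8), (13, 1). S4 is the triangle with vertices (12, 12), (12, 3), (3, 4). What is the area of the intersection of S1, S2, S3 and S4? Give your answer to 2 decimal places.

The intersection is the polygon with vertices (10.71,7.871), (12,4), (12,3), (3,4), (6.93,7.493).
By the shoelace formula its area is 27.78.

27.78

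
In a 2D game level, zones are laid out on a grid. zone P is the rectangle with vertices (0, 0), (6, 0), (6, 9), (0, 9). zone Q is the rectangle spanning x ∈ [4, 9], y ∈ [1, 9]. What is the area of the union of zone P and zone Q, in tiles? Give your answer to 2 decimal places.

78.00

By inclusion–exclusion:
Individual areas: |zone P| = 54, |zone Q| = 40.
|zone P∩zone Q|: x∈[4,6], y∈[1,9] → 2·8 = 16.
|zone P ∪ zone Q| = 94 − 16 = 78.00.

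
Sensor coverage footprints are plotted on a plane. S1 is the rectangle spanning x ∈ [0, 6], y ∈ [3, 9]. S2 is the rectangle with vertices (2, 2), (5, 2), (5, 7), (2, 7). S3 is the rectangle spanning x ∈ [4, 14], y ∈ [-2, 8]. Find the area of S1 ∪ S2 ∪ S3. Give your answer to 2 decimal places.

128.00

By inclusion–exclusion:
Individual areas: |S1| = 36, |S2| = 15, |S3| = 100.
|S1∩S2|: x∈[2,5], y∈[3,7] → 3·4 = 12.
|S1∩S3|: x∈[4,6], y∈[3,8] → 2·5 = 10.
|S2∩S3|: x∈[4,5], y∈[2,7] → 1·5 = 5.
|S1∩S2∩S3| = 4.
|S1 ∪ S2 ∪ S3| = 151 − 27 + 4 = 128.00.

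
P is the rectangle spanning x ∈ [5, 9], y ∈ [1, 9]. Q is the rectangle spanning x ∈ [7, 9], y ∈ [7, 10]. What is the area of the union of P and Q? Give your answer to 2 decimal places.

By inclusion–exclusion:
Individual areas: |P| = 32, |Q| = 6.
|P∩Q|: x∈[7,9], y∈[7,9] → 2·2 = 4.
|P ∪ Q| = 38 − 4 = 34.00.

34.00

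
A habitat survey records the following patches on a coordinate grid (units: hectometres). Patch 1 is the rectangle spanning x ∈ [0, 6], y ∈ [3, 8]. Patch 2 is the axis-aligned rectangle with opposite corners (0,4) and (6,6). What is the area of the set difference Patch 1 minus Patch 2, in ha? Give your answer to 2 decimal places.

18.00

|Patch 1∩Patch 2|: x∈[0,6], y∈[4,6] → 6·2 = 12.
|Patch 1| = 30.
|Patch 1 ∖ Patch 2| = |Patch 1| − |Patch 1∩Patch 2| = 30 − 12 = 18.00.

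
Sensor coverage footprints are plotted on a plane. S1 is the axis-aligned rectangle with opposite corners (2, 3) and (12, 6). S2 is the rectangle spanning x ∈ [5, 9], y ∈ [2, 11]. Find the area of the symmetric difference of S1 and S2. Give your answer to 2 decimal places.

42.00

|S1∩S2|: x∈[5,9], y∈[3,6] → 4·3 = 12.
|S1 △ S2| = |S1| + |S2| − 2·|S1∩S2| = 30 + 36 − 24 = 42.00.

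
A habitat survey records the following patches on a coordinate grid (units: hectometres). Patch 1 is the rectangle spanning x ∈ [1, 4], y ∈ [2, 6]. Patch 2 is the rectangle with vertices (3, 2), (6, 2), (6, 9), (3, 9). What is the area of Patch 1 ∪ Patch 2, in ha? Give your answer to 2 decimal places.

29.00

By inclusion–exclusion:
Individual areas: |Patch 1| = 12, |Patch 2| = 21.
|Patch 1∩Patch 2|: x∈[3,4], y∈[2,6] → 1·4 = 4.
|Patch 1 ∪ Patch 2| = 33 − 4 = 29.00.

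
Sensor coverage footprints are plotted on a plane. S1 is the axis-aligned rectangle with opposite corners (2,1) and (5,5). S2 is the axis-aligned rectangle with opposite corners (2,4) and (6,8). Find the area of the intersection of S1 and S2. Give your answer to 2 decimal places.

|S1∩S2|: x∈[2,5], y∈[4,5] → 3·1 = 3.

3.00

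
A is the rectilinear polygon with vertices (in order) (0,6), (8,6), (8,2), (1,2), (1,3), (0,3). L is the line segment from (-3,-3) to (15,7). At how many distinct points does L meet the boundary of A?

2

The segment meets the boundary at (8,3.111), (6,2).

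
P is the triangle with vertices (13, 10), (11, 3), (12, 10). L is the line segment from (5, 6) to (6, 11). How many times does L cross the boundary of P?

The segment lies entirely outside P and never meets its boundary.

0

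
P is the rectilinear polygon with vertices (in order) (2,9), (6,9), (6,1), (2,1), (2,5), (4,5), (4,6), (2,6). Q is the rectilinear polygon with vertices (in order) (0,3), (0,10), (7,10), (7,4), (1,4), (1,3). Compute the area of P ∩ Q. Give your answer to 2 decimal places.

18.00

The intersection is the polygon with vertices (6,9), (6,4), (2,4), (2,5), (4,5), (4,6), (2,6), (2,9).
By the shoelace formula its area is 18.00.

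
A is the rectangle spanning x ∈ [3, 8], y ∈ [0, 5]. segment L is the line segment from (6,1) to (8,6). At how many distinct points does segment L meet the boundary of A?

The segment meets the boundary at (7.6,5).

1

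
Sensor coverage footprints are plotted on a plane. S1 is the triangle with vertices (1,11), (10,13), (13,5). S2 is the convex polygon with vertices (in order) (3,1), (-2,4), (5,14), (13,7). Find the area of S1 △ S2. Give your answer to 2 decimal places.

|S1| = 39, |S2| = 94.5, |S1∩S2| = 28.2811.
|S1 △ S2| = |S1| + |S2| − 2·|S1∩S2| = 39 + 94.5 − 56.5622 = 76.94.

76.94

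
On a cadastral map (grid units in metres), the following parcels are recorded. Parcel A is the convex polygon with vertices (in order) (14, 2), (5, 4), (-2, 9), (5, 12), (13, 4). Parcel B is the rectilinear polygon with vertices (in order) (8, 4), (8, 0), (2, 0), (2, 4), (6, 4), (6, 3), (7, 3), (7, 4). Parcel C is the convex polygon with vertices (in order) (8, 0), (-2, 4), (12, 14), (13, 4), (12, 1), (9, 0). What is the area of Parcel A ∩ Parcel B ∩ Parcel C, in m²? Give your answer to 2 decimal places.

0.67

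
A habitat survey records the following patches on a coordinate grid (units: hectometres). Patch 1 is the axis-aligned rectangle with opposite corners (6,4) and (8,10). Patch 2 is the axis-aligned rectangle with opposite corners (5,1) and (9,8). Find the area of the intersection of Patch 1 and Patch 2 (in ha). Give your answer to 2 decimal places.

8.00

|Patch 1∩Patch 2|: x∈[6,8], y∈[4,8] → 2·4 = 8.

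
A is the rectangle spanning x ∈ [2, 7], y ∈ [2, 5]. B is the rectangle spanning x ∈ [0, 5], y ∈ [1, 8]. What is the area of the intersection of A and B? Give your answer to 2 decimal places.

|A∩B|: x∈[2,5], y∈[2,5] → 3·3 = 9.

9.00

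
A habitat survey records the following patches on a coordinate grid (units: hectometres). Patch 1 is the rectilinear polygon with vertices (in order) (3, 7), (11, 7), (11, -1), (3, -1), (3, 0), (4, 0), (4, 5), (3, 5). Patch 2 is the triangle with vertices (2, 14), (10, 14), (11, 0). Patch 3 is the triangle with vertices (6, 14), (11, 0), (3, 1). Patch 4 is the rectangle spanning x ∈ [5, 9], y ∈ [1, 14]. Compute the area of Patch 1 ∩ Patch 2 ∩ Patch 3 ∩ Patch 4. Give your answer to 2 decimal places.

The intersection is the polygon with vertices (8.5,7), (9,5.6), (9,3.111), (6.5,7).
By the shoelace formula its area is 4.51.

4.51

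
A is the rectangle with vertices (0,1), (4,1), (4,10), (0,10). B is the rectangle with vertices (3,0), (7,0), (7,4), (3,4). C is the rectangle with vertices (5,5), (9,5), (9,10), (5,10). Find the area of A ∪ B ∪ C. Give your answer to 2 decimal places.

By inclusion–exclusion:
Individual areas: |A| = 36, |B| = 16, |C| = 20.
|A∩B|: x∈[3,4], y∈[1,4] → 1·3 = 3.
|A∩C| = 0 (no overlap).
|B∩C| = 0 (no overlap).
|A∩B∩C| = 0.
|A ∪ B ∪ C| = 72 − 3 + 0 = 69.00.

69.00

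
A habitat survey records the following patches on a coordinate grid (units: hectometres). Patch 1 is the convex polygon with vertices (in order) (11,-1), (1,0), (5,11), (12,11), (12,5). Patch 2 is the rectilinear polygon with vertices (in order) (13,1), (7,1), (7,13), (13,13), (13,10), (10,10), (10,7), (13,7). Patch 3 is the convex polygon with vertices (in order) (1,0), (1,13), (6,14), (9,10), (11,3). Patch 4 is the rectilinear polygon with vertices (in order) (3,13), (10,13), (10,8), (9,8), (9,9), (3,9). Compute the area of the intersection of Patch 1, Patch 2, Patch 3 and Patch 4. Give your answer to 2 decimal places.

The intersection is the polygon with vertices (8.25,11), (9,10), (9.571,8), (9,8), (9,9), (7,9), (7,11).
By the shoelace formula its area is 4.20.

4.20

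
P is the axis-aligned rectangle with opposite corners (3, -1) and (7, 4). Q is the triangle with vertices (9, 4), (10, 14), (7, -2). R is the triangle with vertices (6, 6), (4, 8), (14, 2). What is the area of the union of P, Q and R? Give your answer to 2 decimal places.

By inclusion–exclusion:
Individual areas: |P| = 20, |Q| = 7, |R| = 4.
|P∩Q| = 0.
|P∩R| = 0.
|Q∩R| = 0.3904.
|P∩Q∩R| = 0.
|P ∪ Q ∪ R| = 31 − 0.3904 + 0 = 30.61.

30.61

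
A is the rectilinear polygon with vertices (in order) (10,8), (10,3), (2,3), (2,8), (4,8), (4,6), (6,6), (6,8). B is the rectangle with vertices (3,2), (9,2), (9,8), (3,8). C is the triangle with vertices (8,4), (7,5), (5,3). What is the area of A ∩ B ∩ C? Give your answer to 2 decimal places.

2.00

The intersection is the polygon with vertices (7,5), (8,4), (5,3).
By the shoelace formula its area is 2.00.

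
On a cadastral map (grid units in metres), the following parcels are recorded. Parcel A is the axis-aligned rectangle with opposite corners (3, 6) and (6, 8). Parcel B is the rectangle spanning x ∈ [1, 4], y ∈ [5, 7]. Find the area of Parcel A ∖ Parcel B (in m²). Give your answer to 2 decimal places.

|Parcel A∩Parcel B|: x∈[3,4], y∈[6,7] → 1·1 = 1.
|Parcel A| = 6.
|Parcel A ∖ Parcel B| = |Parcel A| − |Parcel A∩Parcel B| = 6 − 1 = 5.00.

5.00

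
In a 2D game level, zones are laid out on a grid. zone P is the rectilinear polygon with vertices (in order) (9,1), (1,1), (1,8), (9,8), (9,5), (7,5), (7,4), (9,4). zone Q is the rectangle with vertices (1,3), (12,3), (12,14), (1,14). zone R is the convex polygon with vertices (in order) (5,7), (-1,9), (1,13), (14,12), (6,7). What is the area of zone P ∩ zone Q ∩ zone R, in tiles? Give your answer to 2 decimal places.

The intersection is the polygon with vertices (7.6,8), (6,7), (5,7), (2,8).
By the shoelace formula its area is 3.30.

3.30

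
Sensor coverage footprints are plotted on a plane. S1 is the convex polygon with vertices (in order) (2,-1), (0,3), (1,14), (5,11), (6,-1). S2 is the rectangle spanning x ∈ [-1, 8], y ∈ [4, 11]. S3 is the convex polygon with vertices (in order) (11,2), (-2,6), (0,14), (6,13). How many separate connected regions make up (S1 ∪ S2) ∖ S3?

4

(S1 ∪ S2) ∖ S3 splits into 4 disjoint pieces (area 29.3814, area 0.125, area 0.0251, area 1.3091).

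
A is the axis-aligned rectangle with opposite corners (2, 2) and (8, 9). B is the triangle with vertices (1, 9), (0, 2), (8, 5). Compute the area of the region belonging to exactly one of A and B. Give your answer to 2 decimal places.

34.43

|A| = 42, |B| = 26.5, |A∩B| = 17.0357.
|A △ B| = |A| + |B| − 2·|A∩B| = 42 + 26.5 − 34.0714 = 34.43.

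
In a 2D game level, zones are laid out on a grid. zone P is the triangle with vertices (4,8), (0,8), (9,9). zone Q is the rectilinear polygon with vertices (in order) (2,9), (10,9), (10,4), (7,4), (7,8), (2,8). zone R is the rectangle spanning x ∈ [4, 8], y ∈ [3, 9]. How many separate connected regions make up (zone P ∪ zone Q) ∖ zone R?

(zone P ∪ zone Q) ∖ zone R splits into 2 disjoint pieces (area 2.2222, area 10).

2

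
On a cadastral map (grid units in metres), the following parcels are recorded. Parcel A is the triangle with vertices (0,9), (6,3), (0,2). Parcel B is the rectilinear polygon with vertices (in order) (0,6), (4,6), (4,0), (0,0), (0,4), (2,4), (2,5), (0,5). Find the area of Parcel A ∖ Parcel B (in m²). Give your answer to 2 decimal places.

|Parcel A| = 21, |Parcel A∩Parcel B| = 12.1667.
|Parcel A ∖ Parcel B| = |Parcel A| − |Parcel A∩Parcel B| = 21 − 12.1667 = 8.83.

8.83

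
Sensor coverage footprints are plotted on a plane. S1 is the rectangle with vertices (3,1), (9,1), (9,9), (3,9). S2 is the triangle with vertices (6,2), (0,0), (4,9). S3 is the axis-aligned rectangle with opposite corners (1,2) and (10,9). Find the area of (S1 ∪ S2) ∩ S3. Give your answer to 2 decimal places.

47.00

The region (S1 ∪ S2) ∩ S3 is the polygon with vertices (9,2), (1,2), (1,2.25), (3,6.75), (3,9), (4,9), (9,9).
By the shoelace formula its area is 47.00.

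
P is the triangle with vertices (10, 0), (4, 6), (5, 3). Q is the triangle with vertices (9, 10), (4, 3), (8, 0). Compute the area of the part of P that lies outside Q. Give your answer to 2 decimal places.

1.54

|P| = 6, |P∩Q| = 4.4616.
|P ∖ Q| = |P| − |P∩Q| = 6 − 4.4616 = 1.54.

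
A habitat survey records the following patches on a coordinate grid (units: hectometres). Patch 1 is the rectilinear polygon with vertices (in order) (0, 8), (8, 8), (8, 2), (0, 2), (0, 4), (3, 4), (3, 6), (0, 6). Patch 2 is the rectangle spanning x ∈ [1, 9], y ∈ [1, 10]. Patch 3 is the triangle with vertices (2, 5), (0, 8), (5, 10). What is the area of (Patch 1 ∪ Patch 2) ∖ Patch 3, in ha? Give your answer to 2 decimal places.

66.70

|Patch 1 ∪ Patch 2| = 76.
|(Patch 1 ∪ Patch 2) ∩ Patch 3| = 9.3.
|(Patch 1 ∪ Patch 2) ∖ Patch 3| = 76 − 9.3 = 66.70.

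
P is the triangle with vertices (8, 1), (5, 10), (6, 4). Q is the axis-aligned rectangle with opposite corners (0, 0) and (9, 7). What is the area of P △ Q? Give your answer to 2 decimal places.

60.00

|P| = 4.5, |Q| = 63, |P∩Q| = 3.75.
|P △ Q| = |P| + |Q| − 2·|P∩Q| = 4.5 + 63 − 7.5 = 60.00.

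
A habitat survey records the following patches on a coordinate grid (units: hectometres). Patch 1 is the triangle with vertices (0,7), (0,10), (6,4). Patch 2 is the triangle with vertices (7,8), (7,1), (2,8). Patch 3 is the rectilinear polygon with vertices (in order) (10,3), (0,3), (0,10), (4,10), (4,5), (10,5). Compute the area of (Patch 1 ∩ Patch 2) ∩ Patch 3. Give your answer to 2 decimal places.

1.29

|Patch 1 ∩ Patch 2| = 1.7778.
|(Patch 1 ∩ Patch 2) ∩ Patch 3| = 1.29.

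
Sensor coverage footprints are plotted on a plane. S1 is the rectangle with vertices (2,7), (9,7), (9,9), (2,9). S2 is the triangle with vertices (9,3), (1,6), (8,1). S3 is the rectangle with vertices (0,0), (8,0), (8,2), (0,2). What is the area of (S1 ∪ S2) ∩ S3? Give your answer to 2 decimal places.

The region (S1 ∪ S2) ∩ S3 is the polygon with vertices (6.6,2), (8,2), (8,1).
By the shoelace formula its area is 0.70.

0.70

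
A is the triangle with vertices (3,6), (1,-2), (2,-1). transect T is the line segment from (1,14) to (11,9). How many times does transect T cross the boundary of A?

The segment lies entirely outside A and never meets its boundary.

0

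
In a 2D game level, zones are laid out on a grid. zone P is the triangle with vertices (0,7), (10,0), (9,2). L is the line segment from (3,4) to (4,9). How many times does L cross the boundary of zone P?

The segment meets the boundary at (3.24,5.2), (3.158,4.789).

2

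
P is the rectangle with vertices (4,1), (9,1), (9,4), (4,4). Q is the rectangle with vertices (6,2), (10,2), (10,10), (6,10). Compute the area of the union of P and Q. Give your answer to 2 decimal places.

41.00

By inclusion–exclusion:
Individual areas: |P| = 15, |Q| = 32.
|P∩Q|: x∈[6,9], y∈[2,4] → 3·2 = 6.
|P ∪ Q| = 47 − 6 = 41.00.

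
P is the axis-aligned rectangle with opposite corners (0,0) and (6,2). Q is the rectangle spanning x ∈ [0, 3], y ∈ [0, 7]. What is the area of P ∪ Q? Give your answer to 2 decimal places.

By inclusion–exclusion:
Individual areas: |P| = 12, |Q| = 21.
|P∩Q|: x∈[0,3], y∈[0,2] → 3·2 = 6.
|P ∪ Q| = 33 − 6 = 27.00.

27.00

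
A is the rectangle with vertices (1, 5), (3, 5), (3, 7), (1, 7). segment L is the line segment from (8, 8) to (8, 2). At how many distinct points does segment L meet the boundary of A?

0

The segment lies entirely outside A and never meets its boundary.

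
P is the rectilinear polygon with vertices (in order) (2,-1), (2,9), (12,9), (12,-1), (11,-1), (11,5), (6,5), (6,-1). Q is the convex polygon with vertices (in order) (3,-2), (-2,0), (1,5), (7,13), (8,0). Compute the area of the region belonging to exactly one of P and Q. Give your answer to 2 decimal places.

61.74

|P| = 70, |Q| = 78, |P∩Q| = 43.1295.
|P △ Q| = |P| + |Q| − 2·|P∩Q| = 70 + 78 − 86.259 = 61.74.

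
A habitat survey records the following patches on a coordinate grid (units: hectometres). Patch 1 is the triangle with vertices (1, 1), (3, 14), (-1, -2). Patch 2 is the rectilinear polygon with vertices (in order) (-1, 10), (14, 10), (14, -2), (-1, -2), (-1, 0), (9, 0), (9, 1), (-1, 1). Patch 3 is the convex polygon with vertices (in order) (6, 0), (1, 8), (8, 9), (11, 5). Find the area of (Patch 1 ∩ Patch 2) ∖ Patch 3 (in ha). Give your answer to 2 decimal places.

7.52

|Patch 1 ∩ Patch 2| = 8.1891.
|(Patch 1 ∩ Patch 2) ∩ Patch 3| = 0.6679.
|(Patch 1 ∩ Patch 2) ∖ Patch 3| = 8.1891 − 0.6679 = 7.52.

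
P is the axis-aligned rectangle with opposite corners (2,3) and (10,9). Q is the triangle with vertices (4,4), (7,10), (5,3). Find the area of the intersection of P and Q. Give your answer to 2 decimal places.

4.39

The intersection is the polygon with vertices (6.714,9), (5,3), (4,4), (6.5,9).
By the shoelace formula its area is 4.39.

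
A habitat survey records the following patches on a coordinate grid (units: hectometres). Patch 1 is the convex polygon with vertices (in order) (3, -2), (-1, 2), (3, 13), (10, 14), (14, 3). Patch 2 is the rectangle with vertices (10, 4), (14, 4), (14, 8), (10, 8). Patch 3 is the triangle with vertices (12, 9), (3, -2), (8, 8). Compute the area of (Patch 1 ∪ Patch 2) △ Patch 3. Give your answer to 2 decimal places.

139.88

|Patch 1 ∪ Patch 2| = 157.3636.
|(Patch 1 ∪ Patch 2) ∩ Patch 3| = 17.4898.
|(Patch 1 ∪ Patch 2) △ Patch 3| = 157.3636 + 17.5 − 34.9796 = 139.88.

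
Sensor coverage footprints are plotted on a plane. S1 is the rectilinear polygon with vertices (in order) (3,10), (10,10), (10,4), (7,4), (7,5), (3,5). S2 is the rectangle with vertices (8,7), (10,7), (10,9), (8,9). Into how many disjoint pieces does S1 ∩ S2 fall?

1

S1 ∩ S2 is a single connected region.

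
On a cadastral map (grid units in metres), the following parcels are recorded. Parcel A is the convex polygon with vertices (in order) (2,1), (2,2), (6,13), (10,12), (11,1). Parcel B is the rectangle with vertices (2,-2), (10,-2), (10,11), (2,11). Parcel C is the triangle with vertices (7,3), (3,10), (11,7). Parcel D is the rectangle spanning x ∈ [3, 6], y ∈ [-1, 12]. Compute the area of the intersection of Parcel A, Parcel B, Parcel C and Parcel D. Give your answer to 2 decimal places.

The intersection is the polygon with vertices (6,8.875), (6,4.75), (4.167,7.958), (4.68,9.37).
By the shoelace formula its area is 4.84.

4.84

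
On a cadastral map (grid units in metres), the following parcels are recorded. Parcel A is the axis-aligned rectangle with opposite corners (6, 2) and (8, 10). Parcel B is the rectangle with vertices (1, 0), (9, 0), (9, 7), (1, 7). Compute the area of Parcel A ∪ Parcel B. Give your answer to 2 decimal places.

62.00

By inclusion–exclusion:
Individual areas: |Parcel A| = 16, |Parcel B| = 56.
|Parcel A∩Parcel B|: x∈[6,8], y∈[2,7] → 2·5 = 10.
|Parcel A ∪ Parcel B| = 72 − 10 = 62.00.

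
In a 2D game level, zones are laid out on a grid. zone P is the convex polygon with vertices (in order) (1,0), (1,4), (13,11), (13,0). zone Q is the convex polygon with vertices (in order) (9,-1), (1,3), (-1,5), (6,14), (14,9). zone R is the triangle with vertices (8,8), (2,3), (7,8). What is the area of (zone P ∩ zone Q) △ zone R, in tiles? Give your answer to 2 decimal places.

66.50

|zone P ∩ zone Q| = 67.9677.
|(zone P ∩ zone Q) ∩ zone R| = 1.9857.
|(zone P ∩ zone Q) △ zone R| = 67.9677 + 2.5 − 3.9714 = 66.50.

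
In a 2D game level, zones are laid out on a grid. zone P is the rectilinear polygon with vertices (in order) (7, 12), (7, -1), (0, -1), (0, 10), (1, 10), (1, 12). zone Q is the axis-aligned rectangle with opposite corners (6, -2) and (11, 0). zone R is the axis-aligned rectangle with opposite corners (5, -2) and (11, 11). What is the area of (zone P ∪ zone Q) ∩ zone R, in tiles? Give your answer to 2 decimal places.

The region (zone P ∪ zone Q) ∩ zone R is the polygon with vertices (11,0), (11,-2), (6,-2), (6,-1), (5,-1), (5,11), (7,11), (7,0).
By the shoelace formula its area is 33.00.

33.00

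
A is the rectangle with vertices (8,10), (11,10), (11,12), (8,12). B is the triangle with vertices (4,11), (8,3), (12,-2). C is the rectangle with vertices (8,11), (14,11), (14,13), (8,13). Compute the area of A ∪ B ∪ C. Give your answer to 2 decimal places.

21.00

By inclusion–exclusion:
Individual areas: |A| = 6, |B| = 6, |C| = 12.
|A∩B| = 0.
|A∩C|: x∈[8,11], y∈[11,12] → 3·1 = 3.
|B∩C| = 0.
|A∩B∩C| = 0.
|A ∪ B ∪ C| = 24 − 3 + 0 = 21.00.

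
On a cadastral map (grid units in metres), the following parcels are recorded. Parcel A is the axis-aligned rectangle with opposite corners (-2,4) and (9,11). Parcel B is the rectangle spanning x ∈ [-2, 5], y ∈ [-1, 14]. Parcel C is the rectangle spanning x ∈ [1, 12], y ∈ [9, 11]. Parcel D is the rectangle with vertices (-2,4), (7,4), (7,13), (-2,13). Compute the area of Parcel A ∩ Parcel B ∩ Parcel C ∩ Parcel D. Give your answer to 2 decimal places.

The intersection is the polygon with vertices (1,9), (1,11), (5,11), (5,9).
By the shoelace formula its area is 8.00.

8.00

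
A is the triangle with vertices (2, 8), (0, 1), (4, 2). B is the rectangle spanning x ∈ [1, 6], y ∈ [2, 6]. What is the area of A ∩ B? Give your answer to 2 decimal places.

The intersection is the polygon with vertices (1.429,6), (2.667,6), (4,2), (1,2), (1,4.5).
By the shoelace formula its area is 9.01.

9.01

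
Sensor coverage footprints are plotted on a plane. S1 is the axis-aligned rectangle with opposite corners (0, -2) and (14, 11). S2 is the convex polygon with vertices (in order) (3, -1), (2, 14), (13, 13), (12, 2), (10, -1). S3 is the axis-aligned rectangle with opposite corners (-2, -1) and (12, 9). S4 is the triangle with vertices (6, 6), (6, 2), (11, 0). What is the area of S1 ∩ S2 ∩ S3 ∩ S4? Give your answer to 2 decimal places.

9.98

The intersection is the polygon with vertices (10.737,0.105), (6,2), (6,6), (10.815,0.222).
By the shoelace formula its area is 9.98.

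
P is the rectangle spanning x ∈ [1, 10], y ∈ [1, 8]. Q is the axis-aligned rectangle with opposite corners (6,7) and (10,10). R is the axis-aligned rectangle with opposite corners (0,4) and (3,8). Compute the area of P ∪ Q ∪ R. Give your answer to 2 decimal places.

By inclusion–exclusion:
Individual areas: |P| = 63, |Q| = 12, |R| = 12.
|P∩Q|: x∈[6,10], y∈[7,8] → 4·1 = 4.
|P∩R|: x∈[1,3], y∈[4,8] → 2·4 = 8.
|Q∩R| = 0 (no overlap).
|P∩Q∩R| = 0.
|P ∪ Q ∪ R| = 87 − 12 + 0 = 75.00.

75.00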